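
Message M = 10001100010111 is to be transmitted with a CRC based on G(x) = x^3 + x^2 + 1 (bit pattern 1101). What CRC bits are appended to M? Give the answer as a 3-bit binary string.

Append 3 zeros: 10001100010111000. Divide by 1101 (XOR where the leading bit is 1):
  pos 0: 1000 XOR 1101 = 0101
  pos 1: 1011 XOR 1101 = 0110
  pos 2: 1101 XOR 1101 = 0000
  pos 9: 1011 XOR 1101 = 0110
  pos 10: 1101 XOR 1101 = 0000
Remainder (last 3 bits) = 000. This is the CRC / FCS.

000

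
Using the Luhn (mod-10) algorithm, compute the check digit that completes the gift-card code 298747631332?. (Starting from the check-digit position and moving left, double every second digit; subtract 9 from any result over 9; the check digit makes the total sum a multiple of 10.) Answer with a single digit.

1

Partial digits right→left: 2 3 3 1 3 6 7 4 7 8 9 2
Double every second digit counting from the check-digit position (so the 1st, 3rd, 5th, ... of the partial from the right).
  doubled (with −9 where >9): 4 6 6 5 5 9 → sum 35
  kept as-is: 3 1 6 4 8 2 → sum 24
Total = 35 + 24 = 59.
Check digit = (10 − (59 mod 10)) mod 10 = 1.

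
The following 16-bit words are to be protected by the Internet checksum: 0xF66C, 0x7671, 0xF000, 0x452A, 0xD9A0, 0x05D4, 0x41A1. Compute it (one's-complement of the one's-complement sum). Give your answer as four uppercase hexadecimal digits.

One's-complement addition (fold any carry out of bit 15 back into bit 0):
  0xF66C + 0x7671 = 0x16CDD → wrap carry → 0x6CDE
  0x6CDE + 0xF000 = 0x15CDE → wrap carry → 0x5CDF
  0x5CDF + 0x452A = 0x0A209
  0xA209 + 0xD9A0 = 0x17BA9 → wrap carry → 0x7BAA
  0x7BAA + 0x05D4 = 0x0817E
  0x817E + 0x41A1 = 0x0C31F
One's-complement sum = 0xC31F.
Checksum = ~0xC31F & 0xFFFF = 0x3CE0.

3CE0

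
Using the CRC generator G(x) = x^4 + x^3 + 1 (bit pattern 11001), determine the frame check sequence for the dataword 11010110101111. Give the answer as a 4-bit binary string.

1011

Append 4 zeros: 110101101011110000. Divide by 11001 (XOR where the leading bit is 1):
  pos 0: 11010 XOR 11001 = 00011
  pos 3: 11110 XOR 11001 = 00111
  pos 5: 11110 XOR 11001 = 00111
  pos 7: 11111 XOR 11001 = 00110
  pos 9: 11011 XOR 11001 = 00010
  pos 12: 10000 XOR 11001 = 01001
  pos 13: 10010 XOR 11001 = 01011
Remainder (last 4 bits) = 1011. This is the CRC / FCS.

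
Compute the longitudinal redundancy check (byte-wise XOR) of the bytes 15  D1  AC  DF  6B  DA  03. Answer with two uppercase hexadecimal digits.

XOR the bytes together:
  start with 0x15
  0x15 ⊕ 0xD1 = 0xC4
  0xC4 ⊕ 0xAC = 0x68
  0x68 ⊕ 0xDF = 0xB7
  0xB7 ⊕ 0x6B = 0xDC
  0xDC ⊕ 0xDA = 0x06
  0x06 ⊕ 0x03 = 0x05

05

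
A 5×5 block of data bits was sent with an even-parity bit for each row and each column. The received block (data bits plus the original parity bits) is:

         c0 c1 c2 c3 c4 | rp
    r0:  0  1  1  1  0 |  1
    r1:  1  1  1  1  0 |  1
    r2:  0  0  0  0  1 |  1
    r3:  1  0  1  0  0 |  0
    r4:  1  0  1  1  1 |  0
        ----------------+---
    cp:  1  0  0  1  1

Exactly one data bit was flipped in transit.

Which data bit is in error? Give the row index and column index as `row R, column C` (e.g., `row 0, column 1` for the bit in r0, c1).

row 1, column 4

Recompute each row's even parity and compare to rp:
  r0: data parity 1, sent rp 1 → ok
  r1: data parity 0, sent rp 1 → mismatch
  r2: data parity 1, sent rp 1 → ok
  r3: data parity 0, sent rp 0 → ok
  r4: data parity 0, sent rp 0 → ok
Recompute each column's even parity and compare to cp:
  c0: data parity 1, sent cp 1 → ok
  c1: data parity 0, sent cp 0 → ok
  c2: data parity 0, sent cp 0 → ok
  c3: data parity 1, sent cp 1 → ok
  c4: data parity 0, sent cp 1 → mismatch
Exactly one row (r1) and one column (c4) fail → the flipped bit is at their intersection.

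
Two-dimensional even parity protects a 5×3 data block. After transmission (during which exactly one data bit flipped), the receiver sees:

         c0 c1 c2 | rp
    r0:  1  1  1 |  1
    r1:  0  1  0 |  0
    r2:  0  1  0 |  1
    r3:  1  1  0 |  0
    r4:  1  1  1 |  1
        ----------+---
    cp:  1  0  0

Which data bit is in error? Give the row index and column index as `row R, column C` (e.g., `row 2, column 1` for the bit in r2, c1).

Recompute each row's even parity and compare to rp:
  r0: data parity 1, sent rp 1 → ok
  r1: data parity 1, sent rp 0 → mismatch
  r2: data parity 1, sent rp 1 → ok
  r3: data parity 0, sent rp 0 → ok
  r4: data parity 1, sent rp 1 → ok
Recompute each column's even parity and compare to cp:
  c0: data parity 1, sent cp 1 → ok
  c1: data parity 1, sent cp 0 → mismatch
  c2: data parity 0, sent cp 0 → ok
Exactly one row (r1) and one column (c1) fail → the flipped bit is at their intersection.

row 1, column 1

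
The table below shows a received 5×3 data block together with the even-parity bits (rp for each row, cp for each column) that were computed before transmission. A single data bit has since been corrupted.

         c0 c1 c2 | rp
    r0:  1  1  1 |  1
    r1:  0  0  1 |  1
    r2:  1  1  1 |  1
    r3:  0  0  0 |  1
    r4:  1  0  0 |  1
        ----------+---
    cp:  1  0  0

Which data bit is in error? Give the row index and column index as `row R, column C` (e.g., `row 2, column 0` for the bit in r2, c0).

Recompute each row's even parity and compare to rp:
  r0: data parity 1, sent rp 1 → ok
  r1: data parity 1, sent rp 1 → ok
  r2: data parity 1, sent rp 1 → ok
  r3: data parity 0, sent rp 1 → mismatch
  r4: data parity 1, sent rp 1 → ok
Recompute each column's even parity and compare to cp:
  c0: data parity 1, sent cp 1 → ok
  c1: data parity 0, sent cp 0 → ok
  c2: data parity 1, sent cp 0 → mismatch
Exactly one row (r3) and one column (c2) fail → the flipped bit is at their intersection.

row 3, column 2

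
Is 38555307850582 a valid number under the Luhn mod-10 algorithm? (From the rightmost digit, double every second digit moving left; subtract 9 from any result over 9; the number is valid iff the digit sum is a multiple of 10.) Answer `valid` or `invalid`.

From the right, keep odd positions and double even positions (subtract 9 from any doubled value over 9):
  doubled (positions 2,4,...): 7 0 7 0 1 1 6 → sum 22
  kept (positions 1,3,...): 2 5 5 7 3 5 8 → sum 35
Total = 57.
57 mod 10 = 7, so the number is invalid.

invalid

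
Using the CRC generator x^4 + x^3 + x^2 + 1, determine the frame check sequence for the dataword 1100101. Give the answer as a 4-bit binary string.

1111

Append 4 zeros: 11001010000. Divide by 11101 (XOR where the leading bit is 1):
  pos 0: 11001 XOR 11101 = 00100
  pos 2: 10001 XOR 11101 = 01100
  pos 3: 11000 XOR 11101 = 00101
  pos 5: 10100 XOR 11101 = 01001
  pos 6: 10010 XOR 11101 = 01111
Remainder (last 4 bits) = 1111. This is the CRC / FCS.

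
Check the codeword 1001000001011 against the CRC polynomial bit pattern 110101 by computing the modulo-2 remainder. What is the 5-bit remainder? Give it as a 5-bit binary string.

01110

Modulo-2 division of 1001000001011 by 110101:
  pos 0: 100100 XOR 110101 = 010001
  pos 1: 100010 XOR 110101 = 010111
  pos 2: 101110 XOR 110101 = 011011
  pos 3: 110110 XOR 110101 = 000011
  pos 7: 111011 XOR 110101 = 001110
Remainder = 01110 (nonzero — an error is detected).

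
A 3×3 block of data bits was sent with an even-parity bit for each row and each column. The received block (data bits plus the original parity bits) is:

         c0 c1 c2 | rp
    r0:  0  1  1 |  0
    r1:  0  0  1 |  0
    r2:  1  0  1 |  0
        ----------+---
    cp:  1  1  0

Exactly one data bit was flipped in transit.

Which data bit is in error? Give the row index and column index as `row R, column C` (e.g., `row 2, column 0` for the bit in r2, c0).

Recompute each row's even parity and compare to rp:
  r0: data parity 0, sent rp 0 → ok
  r1: data parity 1, sent rp 0 → mismatch
  r2: data parity 0, sent rp 0 → ok
Recompute each column's even parity and compare to cp:
  c0: data parity 1, sent cp 1 → ok
  c1: data parity 1, sent cp 1 → ok
  c2: data parity 1, sent cp 0 → mismatch
Exactly one row (r1) and one column (c2) fail → the flipped bit is at their intersection.

row 1, column 2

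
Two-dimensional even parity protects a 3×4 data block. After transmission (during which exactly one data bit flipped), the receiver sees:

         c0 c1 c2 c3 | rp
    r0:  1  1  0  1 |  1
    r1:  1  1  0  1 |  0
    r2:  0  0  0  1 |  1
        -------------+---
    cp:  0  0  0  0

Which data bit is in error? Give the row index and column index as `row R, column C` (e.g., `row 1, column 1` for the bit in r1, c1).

Recompute each row's even parity and compare to rp:
  r0: data parity 1, sent rp 1 → ok
  r1: data parity 1, sent rp 0 → mismatch
  r2: data parity 1, sent rp 1 → ok
Recompute each column's even parity and compare to cp:
  c0: data parity 0, sent cp 0 → ok
  c1: data parity 0, sent cp 0 → ok
  c2: data parity 0, sent cp 0 → ok
  c3: data parity 1, sent cp 0 → mismatch
Exactly one row (r1) and one column (c3) fail → the flipped bit is at their intersection.

row 1, column 3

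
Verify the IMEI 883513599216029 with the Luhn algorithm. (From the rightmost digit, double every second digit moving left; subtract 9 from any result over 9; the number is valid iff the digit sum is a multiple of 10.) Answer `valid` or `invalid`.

valid

From the right, keep odd positions and double even positions (subtract 9 from any doubled value over 9):
  doubled (positions 2,4,...): 4 3 4 9 6 1 7 → sum 34
  kept (positions 1,3,...): 9 0 1 9 5 1 3 8 → sum 36
Total = 70.
70 mod 10 = 0, so the number is valid.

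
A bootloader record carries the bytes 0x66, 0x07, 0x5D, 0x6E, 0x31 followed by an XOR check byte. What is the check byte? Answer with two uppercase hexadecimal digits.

XOR the bytes together:
  start with 0x66
  0x66 ⊕ 0x07 = 0x61
  0x61 ⊕ 0x5D = 0x3C
  0x3C ⊕ 0x6E = 0x52
  0x52 ⊕ 0x31 = 0x63

63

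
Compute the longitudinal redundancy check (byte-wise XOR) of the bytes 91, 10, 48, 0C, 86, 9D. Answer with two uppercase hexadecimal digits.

XOR the bytes together:
  start with 0x91
  0x91 ⊕ 0x10 = 0x81
  0x81 ⊕ 0x48 = 0xC9
  0xC9 ⊕ 0x0C = 0xC5
  0xC5 ⊕ 0x86 = 0x43
  0x43 ⊕ 0x9D = 0xDE

DE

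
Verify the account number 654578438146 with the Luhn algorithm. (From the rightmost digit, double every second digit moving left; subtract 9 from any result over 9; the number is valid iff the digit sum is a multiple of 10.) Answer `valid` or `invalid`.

invalid

From the right, keep odd positions and double even positions (subtract 9 from any doubled value over 9):
  doubled (positions 2,4,...): 8 7 8 5 8 3 → sum 39
  kept (positions 1,3,...): 6 1 3 8 5 5 → sum 28
Total = 67.
67 mod 10 = 7, so the number is invalid.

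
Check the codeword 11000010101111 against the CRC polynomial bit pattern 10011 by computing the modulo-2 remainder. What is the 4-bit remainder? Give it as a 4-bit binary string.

Modulo-2 division of 11000010101111 by 10011:
  pos 0: 11000 XOR 10011 = 01011
  pos 1: 10110 XOR 10011 = 00101
  pos 3: 10110 XOR 10011 = 00101
  pos 5: 10110 XOR 10011 = 00101
  pos 7: 10111 XOR 10011 = 00100
  pos 9: 10011 XOR 10011 = 00000
Remainder = 0000 (zero — the frame passes the CRC check).

0000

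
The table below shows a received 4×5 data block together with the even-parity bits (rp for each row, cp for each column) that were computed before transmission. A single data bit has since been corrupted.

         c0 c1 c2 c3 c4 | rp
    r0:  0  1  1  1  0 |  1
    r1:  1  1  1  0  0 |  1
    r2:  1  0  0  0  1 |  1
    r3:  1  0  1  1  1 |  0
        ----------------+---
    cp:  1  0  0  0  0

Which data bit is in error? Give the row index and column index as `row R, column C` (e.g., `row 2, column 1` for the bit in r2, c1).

row 2, column 2

Recompute each row's even parity and compare to rp:
  r0: data parity 1, sent rp 1 → ok
  r1: data parity 1, sent rp 1 → ok
  r2: data parity 0, sent rp 1 → mismatch
  r3: data parity 0, sent rp 0 → ok
Recompute each column's even parity and compare to cp:
  c0: data parity 1, sent cp 1 → ok
  c1: data parity 0, sent cp 0 → ok
  c2: data parity 1, sent cp 0 → mismatch
  c3: data parity 0, sent cp 0 → ok
  c4: data parity 0, sent cp 0 → ok
Exactly one row (r2) and one column (c2) fail → the flipped bit is at their intersection.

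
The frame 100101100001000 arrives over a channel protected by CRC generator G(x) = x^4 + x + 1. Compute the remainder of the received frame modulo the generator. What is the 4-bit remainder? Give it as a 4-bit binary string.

0000

Modulo-2 division of 100101100001000 by 10011:
  pos 0: 10010 XOR 10011 = 00001
  pos 4: 11100 XOR 10011 = 01111
  pos 5: 11110 XOR 10011 = 01101
  pos 6: 11010 XOR 10011 = 01001
  pos 7: 10011 XOR 10011 = 00000
Remainder = 0000 (zero — the frame passes the CRC check).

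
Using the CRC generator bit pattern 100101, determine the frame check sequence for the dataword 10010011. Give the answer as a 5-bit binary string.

11011

Append 5 zeros: 1001001100000. Divide by 100101 (XOR where the leading bit is 1):
  pos 0: 100100 XOR 100101 = 000001
  pos 5: 111000 XOR 100101 = 011101
  pos 6: 111010 XOR 100101 = 011111
  pos 7: 111110 XOR 100101 = 011011
Remainder (last 5 bits) = 11011. This is the CRC / FCS.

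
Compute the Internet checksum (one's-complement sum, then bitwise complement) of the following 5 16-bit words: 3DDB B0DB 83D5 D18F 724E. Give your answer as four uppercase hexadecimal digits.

One's-complement addition (fold any carry out of bit 15 back into bit 0):
  0x3DDB + 0xB0DB = 0x0EEB6
  0xEEB6 + 0x83D5 = 0x1728B → wrap carry → 0x728C
  0x728C + 0xD18F = 0x1441B → wrap carry → 0x441C
  0x441C + 0x724E = 0x0B66A
One's-complement sum = 0xB66A.
Checksum = ~0xB66A & 0xFFFF = 0x4995.

4995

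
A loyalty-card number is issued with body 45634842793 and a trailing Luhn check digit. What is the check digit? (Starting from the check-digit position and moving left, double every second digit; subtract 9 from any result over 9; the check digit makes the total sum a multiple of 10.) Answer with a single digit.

Partial digits right→left: 3 9 7 2 4 8 4 3 6 5 4
Double every second digit counting from the check-digit position (so the 1st, 3rd, 5th, ... of the partial from the right).
  doubled (with −9 where >9): 6 5 8 8 3 8 → sum 38
  kept as-is: 9 2 8 3 5 → sum 27
Total = 38 + 27 = 65.
Check digit = (10 − (65 mod 10)) mod 10 = 5.

5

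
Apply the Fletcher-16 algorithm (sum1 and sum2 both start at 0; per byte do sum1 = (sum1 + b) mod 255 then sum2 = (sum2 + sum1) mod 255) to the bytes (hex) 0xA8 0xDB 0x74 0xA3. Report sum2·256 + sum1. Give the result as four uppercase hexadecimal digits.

Running sums (mod 255):
  after byte 0 (0xA8): sum1=168, sum2=168
  after byte 1 (0xDB): sum1=132, sum2=45
  after byte 2 (0x74): sum1=248, sum2=38
  after byte 3 (0xA3): sum1=156, sum2=194
Checksum = sum2·256 + sum1 = 194·256 + 156 = 49820 = 0xC29C.

C29C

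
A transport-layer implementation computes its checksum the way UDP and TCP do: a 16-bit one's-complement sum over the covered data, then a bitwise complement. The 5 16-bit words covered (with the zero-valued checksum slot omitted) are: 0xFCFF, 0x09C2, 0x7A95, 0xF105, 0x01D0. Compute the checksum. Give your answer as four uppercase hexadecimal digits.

One's-complement addition (fold any carry out of bit 15 back into bit 0):
  0xFCFF + 0x09C2 = 0x106C1 → wrap carry → 0x06C2
  0x06C2 + 0x7A95 = 0x08157
  0x8157 + 0xF105 = 0x1725C → wrap carry → 0x725D
  0x725D + 0x01D0 = 0x0742D
One's-complement sum = 0x742D.
Checksum = ~0x742D & 0xFFFF = 0x8BD2.

8BD2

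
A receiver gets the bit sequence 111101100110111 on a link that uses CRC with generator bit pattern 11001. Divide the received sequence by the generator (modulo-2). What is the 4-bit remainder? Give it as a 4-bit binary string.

Modulo-2 division of 111101100110111 by 11001:
  pos 0: 11110 XOR 11001 = 00111
  pos 2: 11111 XOR 11001 = 00110
  pos 4: 11000 XOR 11001 = 00001
  pos 8: 11101 XOR 11001 = 00100
  pos 10: 10011 XOR 11001 = 01010
Remainder = 1010 (nonzero — an error is detected).

1010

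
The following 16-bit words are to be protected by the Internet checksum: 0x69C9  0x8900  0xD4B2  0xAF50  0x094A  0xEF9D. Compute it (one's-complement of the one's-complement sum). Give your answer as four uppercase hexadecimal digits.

904A

One's-complement addition (fold any carry out of bit 15 back into bit 0):
  0x69C9 + 0x8900 = 0x0F2C9
  0xF2C9 + 0xD4B2 = 0x1C77B → wrap carry → 0xC77C
  0xC77C + 0xAF50 = 0x176CC → wrap carry → 0x76CD
  0x76CD + 0x094A = 0x08017
  0x8017 + 0xEF9D = 0x16FB4 → wrap carry → 0x6FB5
One's-complement sum = 0x6FB5.
Checksum = ~0x6FB5 & 0xFFFF = 0x904A.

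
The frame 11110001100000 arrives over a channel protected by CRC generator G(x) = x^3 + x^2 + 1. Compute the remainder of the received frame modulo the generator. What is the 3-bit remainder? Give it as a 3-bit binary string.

010

Modulo-2 division of 11110001100000 by 1101:
  pos 0: 1111 XOR 1101 = 0010
  pos 2: 1000 XOR 1101 = 0101
  pos 3: 1010 XOR 1101 = 0111
  pos 4: 1111 XOR 1101 = 0010
  pos 6: 1010 XOR 1101 = 0111
  pos 7: 1110 XOR 1101 = 0011
  pos 9: 1100 XOR 1101 = 0001
Remainder = 010 (nonzero — an error is detected).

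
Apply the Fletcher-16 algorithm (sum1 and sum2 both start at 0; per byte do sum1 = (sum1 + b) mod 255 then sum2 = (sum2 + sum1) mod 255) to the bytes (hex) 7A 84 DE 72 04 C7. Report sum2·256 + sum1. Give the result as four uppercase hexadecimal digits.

Running sums (mod 255):
  after byte 0 (7A): sum1=122, sum2=122
  after byte 1 (84): sum1=254, sum2=121
  after byte 2 (DE): sum1=221, sum2=87
  after byte 3 (72): sum1=80, sum2=167
  after byte 4 (04): sum1=84, sum2=251
  after byte 5 (C7): sum1=28, sum2=24
Checksum = sum2·256 + sum1 = 24·256 + 28 = 6172 = 0x181C.

181C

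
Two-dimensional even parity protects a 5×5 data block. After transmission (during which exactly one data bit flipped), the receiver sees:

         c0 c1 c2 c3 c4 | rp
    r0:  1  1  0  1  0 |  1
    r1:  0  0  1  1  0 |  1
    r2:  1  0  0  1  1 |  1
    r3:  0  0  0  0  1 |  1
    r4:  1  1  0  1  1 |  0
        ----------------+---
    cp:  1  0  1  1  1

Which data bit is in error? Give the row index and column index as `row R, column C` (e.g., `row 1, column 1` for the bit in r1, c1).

row 1, column 3

Recompute each row's even parity and compare to rp:
  r0: data parity 1, sent rp 1 → ok
  r1: data parity 0, sent rp 1 → mismatch
  r2: data parity 1, sent rp 1 → ok
  r3: data parity 1, sent rp 1 → ok
  r4: data parity 0, sent rp 0 → ok
Recompute each column's even parity and compare to cp:
  c0: data parity 1, sent cp 1 → ok
  c1: data parity 0, sent cp 0 → ok
  c2: data parity 1, sent cp 1 → ok
  c3: data parity 0, sent cp 1 → mismatch
  c4: data parity 1, sent cp 1 → ok
Exactly one row (r1) and one column (c3) fail → the flipped bit is at their intersection.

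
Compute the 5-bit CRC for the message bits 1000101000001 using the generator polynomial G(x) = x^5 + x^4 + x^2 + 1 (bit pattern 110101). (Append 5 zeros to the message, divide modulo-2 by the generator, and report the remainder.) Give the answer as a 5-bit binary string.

Append 5 zeros: 100010100000100000. Divide by 110101 (XOR where the leading bit is 1):
  pos 0: 100010 XOR 110101 = 010111
  pos 1: 101111 XOR 110101 = 011010
  pos 2: 110100 XOR 110101 = 000001
  pos 7: 100001 XOR 110101 = 010100
  pos 8: 101000 XOR 110101 = 011101
  pos 9: 111010 XOR 110101 = 001111
  pos 11: 111100 XOR 110101 = 001001
Remainder (last 5 bits) = 10010. This is the CRC / FCS.

10010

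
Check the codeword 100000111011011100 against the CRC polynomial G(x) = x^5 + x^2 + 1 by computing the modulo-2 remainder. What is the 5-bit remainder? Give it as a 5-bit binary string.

11101

Modulo-2 division of 100000111011011100 by 100101:
  pos 0: 100000 XOR 100101 = 000101
  pos 3: 101111 XOR 100101 = 001010
  pos 5: 101001 XOR 100101 = 001100
  pos 7: 110010 XOR 100101 = 010111
  pos 8: 101111 XOR 100101 = 001010
  pos 10: 101011 XOR 100101 = 001110
  pos 12: 111000 XOR 100101 = 011101
Remainder = 11101 (nonzero — an error is detected).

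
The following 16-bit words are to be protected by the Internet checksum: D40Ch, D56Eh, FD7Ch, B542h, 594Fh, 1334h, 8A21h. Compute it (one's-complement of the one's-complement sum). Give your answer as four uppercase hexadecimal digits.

AD1F

One's-complement addition (fold any carry out of bit 15 back into bit 0):
  0xD40C + 0xD56E = 0x1A97A → wrap carry → 0xA97B
  0xA97B + 0xFD7C = 0x1A6F7 → wrap carry → 0xA6F8
  0xA6F8 + 0xB542 = 0x15C3A → wrap carry → 0x5C3B
  0x5C3B + 0x594F = 0x0B58A
  0xB58A + 0x1334 = 0x0C8BE
  0xC8BE + 0x8A21 = 0x152DF → wrap carry → 0x52E0
One's-complement sum = 0x52E0.
Checksum = ~0x52E0 & 0xFFFF = 0xAD1F.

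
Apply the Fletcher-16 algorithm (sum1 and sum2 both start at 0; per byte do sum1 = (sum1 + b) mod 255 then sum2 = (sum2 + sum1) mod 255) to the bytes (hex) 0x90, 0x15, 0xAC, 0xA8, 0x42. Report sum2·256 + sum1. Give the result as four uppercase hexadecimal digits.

C03D

Running sums (mod 255):
  after byte 0 (0x90): sum1=144, sum2=144
  after byte 1 (0x15): sum1=165, sum2=54
  after byte 2 (0xAC): sum1=82, sum2=136
  after byte 3 (0xA8): sum1=250, sum2=131
  after byte 4 (0x42): sum1=61, sum2=192
Checksum = sum2·256 + sum1 = 192·256 + 61 = 49213 = 0xC03D.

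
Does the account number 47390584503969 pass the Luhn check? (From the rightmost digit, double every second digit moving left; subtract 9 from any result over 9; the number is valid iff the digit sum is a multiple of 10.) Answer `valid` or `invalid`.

invalid

From the right, keep odd positions and double even positions (subtract 9 from any doubled value over 9):
  doubled (positions 2,4,...): 3 6 1 7 0 6 8 → sum 31
  kept (positions 1,3,...): 9 9 0 4 5 9 7 → sum 43
Total = 74.
74 mod 10 = 4, so the number is invalid.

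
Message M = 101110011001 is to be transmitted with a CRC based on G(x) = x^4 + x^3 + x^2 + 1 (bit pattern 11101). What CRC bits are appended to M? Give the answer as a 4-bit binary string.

Append 4 zeros: 1011100110010000. Divide by 11101 (XOR where the leading bit is 1):
  pos 0: 10111 XOR 11101 = 01010
  pos 1: 10100 XOR 11101 = 01001
  pos 2: 10010 XOR 11101 = 01111
  pos 3: 11111 XOR 11101 = 00010
  pos 6: 10100 XOR 11101 = 01001
  pos 7: 10011 XOR 11101 = 01110
  pos 8: 11100 XOR 11101 = 00001
Remainder (last 4 bits) = 1000. This is the CRC / FCS.

1000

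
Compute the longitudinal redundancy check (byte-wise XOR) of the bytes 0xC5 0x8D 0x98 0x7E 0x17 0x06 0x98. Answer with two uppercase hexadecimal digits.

27

XOR the bytes together:
  start with 0xC5
  0xC5 ⊕ 0x8D = 0x48
  0x48 ⊕ 0x98 = 0xD0
  0xD0 ⊕ 0x7E = 0xAE
  0xAE ⊕ 0x17 = 0xB9
  0xB9 ⊕ 0x06 = 0xBF
  0xBF ⊕ 0x98 = 0x27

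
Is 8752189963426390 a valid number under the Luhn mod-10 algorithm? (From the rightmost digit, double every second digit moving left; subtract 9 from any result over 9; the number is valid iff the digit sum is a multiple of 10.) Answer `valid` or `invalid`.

invalid

From the right, keep odd positions and double even positions (subtract 9 from any doubled value over 9):
  doubled (positions 2,4,...): 9 3 8 3 9 2 1 7 → sum 42
  kept (positions 1,3,...): 0 3 2 3 9 8 2 7 → sum 34
Total = 76.
76 mod 10 = 6, so the number is invalid.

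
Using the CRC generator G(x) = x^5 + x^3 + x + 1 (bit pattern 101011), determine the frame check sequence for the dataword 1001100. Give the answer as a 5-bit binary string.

Append 5 zeros: 100110000000. Divide by 101011 (XOR where the leading bit is 1):
  pos 0: 100110 XOR 101011 = 001101
  pos 2: 110100 XOR 101011 = 011111
  pos 3: 111110 XOR 101011 = 010101
  pos 4: 101010 XOR 101011 = 000001
Remainder (last 5 bits) = 00100. This is the CRC / FCS.

00100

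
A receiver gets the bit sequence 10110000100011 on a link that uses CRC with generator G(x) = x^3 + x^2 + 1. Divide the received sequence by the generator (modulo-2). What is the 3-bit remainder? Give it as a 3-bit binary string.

Modulo-2 division of 10110000100011 by 1101:
  pos 0: 1011 XOR 1101 = 0110
  pos 1: 1100 XOR 1101 = 0001
  pos 4: 1000 XOR 1101 = 0101
  pos 5: 1011 XOR 1101 = 0110
  pos 6: 1100 XOR 1101 = 0001
  pos 9: 1001 XOR 1101 = 0100
  pos 10: 1001 XOR 1101 = 0100
Remainder = 100 (nonzero — an error is detected).

100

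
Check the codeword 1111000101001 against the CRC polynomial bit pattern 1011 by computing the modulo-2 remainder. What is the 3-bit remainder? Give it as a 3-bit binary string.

011

Modulo-2 division of 1111000101001 by 1011:
  pos 0: 1111 XOR 1011 = 0100
  pos 1: 1000 XOR 1011 = 0011
  pos 3: 1100 XOR 1011 = 0111
  pos 4: 1111 XOR 1011 = 0100
  pos 5: 1000 XOR 1011 = 0011
  pos 7: 1110 XOR 1011 = 0101
  pos 8: 1010 XOR 1011 = 0001
Remainder = 011 (nonzero — an error is detected).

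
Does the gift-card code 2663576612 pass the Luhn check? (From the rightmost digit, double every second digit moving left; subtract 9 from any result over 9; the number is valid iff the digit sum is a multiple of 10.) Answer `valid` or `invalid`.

From the right, keep odd positions and double even positions (subtract 9 from any doubled value over 9):
  doubled (positions 2,4,...): 2 3 1 3 4 → sum 13
  kept (positions 1,3,...): 2 6 7 3 6 → sum 24
Total = 37.
37 mod 10 = 7, so the number is invalid.

invalid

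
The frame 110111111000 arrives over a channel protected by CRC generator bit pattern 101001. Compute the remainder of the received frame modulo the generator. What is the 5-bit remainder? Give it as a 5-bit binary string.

01000

Modulo-2 division of 110111111000 by 101001:
  pos 0: 110111 XOR 101001 = 011110
  pos 1: 111101 XOR 101001 = 010100
  pos 2: 101001 XOR 101001 = 000000
Remainder = 01000 (nonzero — an error is detected).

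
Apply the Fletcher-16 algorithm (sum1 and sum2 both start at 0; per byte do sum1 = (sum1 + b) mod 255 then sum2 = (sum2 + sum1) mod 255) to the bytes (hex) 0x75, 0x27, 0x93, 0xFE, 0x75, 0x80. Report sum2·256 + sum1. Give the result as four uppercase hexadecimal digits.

3B25

Running sums (mod 255):
  after byte 0 (0x75): sum1=117, sum2=117
  after byte 1 (0x27): sum1=156, sum2=18
  after byte 2 (0x93): sum1=48, sum2=66
  after byte 3 (0xFE): sum1=47, sum2=113
  after byte 4 (0x75): sum1=164, sum2=22
  after byte 5 (0x80): sum1=37, sum2=59
Checksum = sum2·256 + sum1 = 59·256 + 37 = 15141 = 0x3B25.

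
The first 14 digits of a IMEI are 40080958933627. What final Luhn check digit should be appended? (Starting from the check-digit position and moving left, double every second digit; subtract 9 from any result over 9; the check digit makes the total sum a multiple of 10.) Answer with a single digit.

Partial digits right→left: 7 2 6 3 3 9 8 5 9 0 8 0 0 4
Double every second digit counting from the check-digit position (so the 1st, 3rd, 5th, ... of the partial from the right).
  doubled (with −9 where >9): 5 3 6 7 9 7 0 → sum 37
  kept as-is: 2 3 9 5 0 0 4 → sum 23
Total = 37 + 23 = 60.
Check digit = (10 − (60 mod 10)) mod 10 = 0.

0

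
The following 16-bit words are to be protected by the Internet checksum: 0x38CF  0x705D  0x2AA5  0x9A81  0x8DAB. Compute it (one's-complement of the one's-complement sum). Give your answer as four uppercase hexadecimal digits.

One's-complement addition (fold any carry out of bit 15 back into bit 0):
  0x38CF + 0x705D = 0x0A92C
  0xA92C + 0x2AA5 = 0x0D3D1
  0xD3D1 + 0x9A81 = 0x16E52 → wrap carry → 0x6E53
  0x6E53 + 0x8DAB = 0x0FBFE
One's-complement sum = 0xFBFE.
Checksum = ~0xFBFE & 0xFFFF = 0x0401.

0401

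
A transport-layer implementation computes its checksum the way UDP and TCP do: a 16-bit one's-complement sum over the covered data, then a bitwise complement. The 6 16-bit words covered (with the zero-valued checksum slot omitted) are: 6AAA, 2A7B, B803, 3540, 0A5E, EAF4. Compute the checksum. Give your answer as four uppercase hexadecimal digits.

One's-complement addition (fold any carry out of bit 15 back into bit 0):
  0x6AAA + 0x2A7B = 0x09525
  0x9525 + 0xB803 = 0x14D28 → wrap carry → 0x4D29
  0x4D29 + 0x3540 = 0x08269
  0x8269 + 0x0A5E = 0x08CC7
  0x8CC7 + 0xEAF4 = 0x177BB → wrap carry → 0x77BC
One's-complement sum = 0x77BC.
Checksum = ~0x77BC & 0xFFFF = 0x8843.

8843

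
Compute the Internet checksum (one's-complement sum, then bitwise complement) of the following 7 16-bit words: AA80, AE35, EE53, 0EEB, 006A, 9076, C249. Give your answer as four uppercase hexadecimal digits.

One's-complement addition (fold any carry out of bit 15 back into bit 0):
  0xAA80 + 0xAE35 = 0x158B5 → wrap carry → 0x58B6
  0x58B6 + 0xEE53 = 0x14709 → wrap carry → 0x470A
  0x470A + 0x0EEB = 0x055F5
  0x55F5 + 0x006A = 0x0565F
  0x565F + 0x9076 = 0x0E6D5
  0xE6D5 + 0xC249 = 0x1A91E → wrap carry → 0xA91F
One's-complement sum = 0xA91F.
Checksum = ~0xA91F & 0xFFFF = 0x56E0.

56E0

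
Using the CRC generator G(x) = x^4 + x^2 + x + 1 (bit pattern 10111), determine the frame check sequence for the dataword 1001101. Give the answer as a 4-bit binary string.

Append 4 zeros: 10011010000. Divide by 10111 (XOR where the leading bit is 1):
  pos 0: 10011 XOR 10111 = 00100
  pos 2: 10001 XOR 10111 = 00110
  pos 4: 11000 XOR 10111 = 01111
  pos 5: 11110 XOR 10111 = 01001
  pos 6: 10010 XOR 10111 = 00101
Remainder (last 4 bits) = 0101. This is the CRC / FCS.

0101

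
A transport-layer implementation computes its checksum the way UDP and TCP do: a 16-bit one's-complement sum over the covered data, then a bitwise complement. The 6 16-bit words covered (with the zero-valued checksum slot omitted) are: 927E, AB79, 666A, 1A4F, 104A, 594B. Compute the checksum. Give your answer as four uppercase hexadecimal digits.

One's-complement addition (fold any carry out of bit 15 back into bit 0):
  0x927E + 0xAB79 = 0x13DF7 → wrap carry → 0x3DF8
  0x3DF8 + 0x666A = 0x0A462
  0xA462 + 0x1A4F = 0x0BEB1
  0xBEB1 + 0x104A = 0x0CEFB
  0xCEFB + 0x594B = 0x12846 → wrap carry → 0x2847
One's-complement sum = 0x2847.
Checksum = ~0x2847 & 0xFFFF = 0xD7B8.

D7B8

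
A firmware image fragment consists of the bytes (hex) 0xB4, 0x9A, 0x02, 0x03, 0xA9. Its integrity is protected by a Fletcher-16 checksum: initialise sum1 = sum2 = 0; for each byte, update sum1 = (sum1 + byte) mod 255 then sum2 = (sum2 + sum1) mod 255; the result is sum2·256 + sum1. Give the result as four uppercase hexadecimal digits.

A7FD

Running sums (mod 255):
  after byte 0 (0xB4): sum1=180, sum2=180
  after byte 1 (0x9A): sum1=79, sum2=4
  after byte 2 (0x02): sum1=81, sum2=85
  after byte 3 (0x03): sum1=84, sum2=169
  after byte 4 (0xA9): sum1=253, sum2=167
Checksum = sum2·256 + sum1 = 167·256 + 253 = 43005 = 0xA7FD.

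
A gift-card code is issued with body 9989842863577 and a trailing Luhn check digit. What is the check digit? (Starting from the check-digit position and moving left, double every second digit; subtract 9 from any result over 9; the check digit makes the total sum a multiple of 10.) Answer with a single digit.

4

Partial digits right→left: 7 7 5 3 6 8 2 4 8 9 8 9 9
Double every second digit counting from the check-digit position (so the 1st, 3rd, 5th, ... of the partial from the right).
  doubled (with −9 where >9): 5 1 3 4 7 7 9 → sum 36
  kept as-is: 7 3 8 4 9 9 → sum 40
Total = 36 + 40 = 76.
Check digit = (10 − (76 mod 10)) mod 10 = 4.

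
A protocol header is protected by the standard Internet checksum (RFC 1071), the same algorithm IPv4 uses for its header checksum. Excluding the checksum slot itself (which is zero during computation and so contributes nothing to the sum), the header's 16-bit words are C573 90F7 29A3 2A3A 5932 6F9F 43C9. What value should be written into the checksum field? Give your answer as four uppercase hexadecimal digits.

One's-complement addition (fold any carry out of bit 15 back into bit 0):
  0xC573 + 0x90F7 = 0x1566A → wrap carry → 0x566B
  0x566B + 0x29A3 = 0x0800E
  0x800E + 0x2A3A = 0x0AA48
  0xAA48 + 0x5932 = 0x1037A → wrap carry → 0x037B
  0x037B + 0x6F9F = 0x0731A
  0x731A + 0x43C9 = 0x0B6E3
One's-complement sum = 0xB6E3.
Checksum = ~0xB6E3 & 0xFFFF = 0x491C.

491C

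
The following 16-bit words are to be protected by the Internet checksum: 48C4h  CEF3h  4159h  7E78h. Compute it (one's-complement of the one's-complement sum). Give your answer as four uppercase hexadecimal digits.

2876

One's-complement addition (fold any carry out of bit 15 back into bit 0):
  0x48C4 + 0xCEF3 = 0x117B7 → wrap carry → 0x17B8
  0x17B8 + 0x4159 = 0x05911
  0x5911 + 0x7E78 = 0x0D789
One's-complement sum = 0xD789.
Checksum = ~0xD789 & 0xFFFF = 0x2876.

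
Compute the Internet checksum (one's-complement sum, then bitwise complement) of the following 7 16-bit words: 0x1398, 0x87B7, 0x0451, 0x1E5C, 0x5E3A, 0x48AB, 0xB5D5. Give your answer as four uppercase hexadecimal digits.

One's-complement addition (fold any carry out of bit 15 back into bit 0):
  0x1398 + 0x87B7 = 0x09B4F
  0x9B4F + 0x0451 = 0x09FA0
  0x9FA0 + 0x1E5C = 0x0BDFC
  0xBDFC + 0x5E3A = 0x11C36 → wrap carry → 0x1C37
  0x1C37 + 0x48AB = 0x064E2
  0x64E2 + 0xB5D5 = 0x11AB7 → wrap carry → 0x1AB8
One's-complement sum = 0x1AB8.
Checksum = ~0x1AB8 & 0xFFFF = 0xE547.

E547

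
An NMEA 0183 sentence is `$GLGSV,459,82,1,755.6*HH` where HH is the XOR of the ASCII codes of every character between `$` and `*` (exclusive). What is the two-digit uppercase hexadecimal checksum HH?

65

XOR the ASCII codes of the payload characters:
  'G' = 0x47 → acc = 0x47
  'L' = 0x4C → acc = 0x0B
  'G' = 0x47 → acc = 0x4C
  'S' = 0x53 → acc = 0x1F
  'V' = 0x56 → acc = 0x49
  ',' = 0x2C → acc = 0x65
  '4' = 0x34 → acc = 0x51
  '5' = 0x35 → acc = 0x64
  '9' = 0x39 → acc = 0x5D
  ',' = 0x2C → acc = 0x71
  '8' = 0x38 → acc = 0x49
  '2' = 0x32 → acc = 0x7B
  ',' = 0x2C → acc = 0x57
  '1' = 0x31 → acc = 0x66
  ',' = 0x2C → acc = 0x4A
  '7' = 0x37 → acc = 0x7D
  '5' = 0x35 → acc = 0x48
  '5' = 0x35 → acc = 0x7D
  '.' = 0x2E → acc = 0x53
  '6' = 0x36 → acc = 0x65
Checksum = 0x65.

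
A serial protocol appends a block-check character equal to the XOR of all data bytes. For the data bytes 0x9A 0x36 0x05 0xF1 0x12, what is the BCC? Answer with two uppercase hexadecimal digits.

XOR the bytes together:
  start with 0x9A
  0x9A ⊕ 0x36 = 0xAC
  0xAC ⊕ 0x05 = 0xA9
  0xA9 ⊕ 0xF1 = 0x58
  0x58 ⊕ 0x12 = 0x4A

4A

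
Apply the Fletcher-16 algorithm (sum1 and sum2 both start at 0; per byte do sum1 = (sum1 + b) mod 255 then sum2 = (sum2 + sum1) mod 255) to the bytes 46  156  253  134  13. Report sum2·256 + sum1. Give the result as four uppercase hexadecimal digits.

6D5C

Running sums (mod 255):
  after byte 0 (46): sum1=46, sum2=46
  after byte 1 (156): sum1=202, sum2=248
  after byte 2 (253): sum1=200, sum2=193
  after byte 3 (134): sum1=79, sum2=17
  after byte 4 (13): sum1=92, sum2=109
Checksum = sum2·256 + sum1 = 109·256 + 92 = 27996 = 0x6D5C.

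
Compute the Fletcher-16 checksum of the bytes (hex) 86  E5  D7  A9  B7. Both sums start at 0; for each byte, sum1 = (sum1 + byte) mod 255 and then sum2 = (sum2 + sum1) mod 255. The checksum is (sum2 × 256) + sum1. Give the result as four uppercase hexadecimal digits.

CAA5

Running sums (mod 255):
  after byte 0 (86): sum1=134, sum2=134
  after byte 1 (E5): sum1=108, sum2=242
  after byte 2 (D7): sum1=68, sum2=55
  after byte 3 (A9): sum1=237, sum2=37
  after byte 4 (B7): sum1=165, sum2=202
Checksum = sum2·256 + sum1 = 202·256 + 165 = 51877 = 0xCAA5.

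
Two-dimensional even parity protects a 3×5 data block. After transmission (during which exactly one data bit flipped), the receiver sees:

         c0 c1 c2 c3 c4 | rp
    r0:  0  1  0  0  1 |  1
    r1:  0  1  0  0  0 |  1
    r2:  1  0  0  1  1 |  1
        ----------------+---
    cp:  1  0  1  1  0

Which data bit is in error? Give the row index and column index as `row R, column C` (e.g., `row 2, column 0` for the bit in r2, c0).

Recompute each row's even parity and compare to rp:
  r0: data parity 0, sent rp 1 → mismatch
  r1: data parity 1, sent rp 1 → ok
  r2: data parity 1, sent rp 1 → ok
Recompute each column's even parity and compare to cp:
  c0: data parity 1, sent cp 1 → ok
  c1: data parity 0, sent cp 0 → ok
  c2: data parity 0, sent cp 1 → mismatch
  c3: data parity 1, sent cp 1 → ok
  c4: data parity 0, sent cp 0 → ok
Exactly one row (r0) and one column (c2) fail → the flipped bit is at their intersection.

row 0, column 2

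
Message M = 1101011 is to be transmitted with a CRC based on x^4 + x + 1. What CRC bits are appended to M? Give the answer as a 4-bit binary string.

0011

Append 4 zeros: 11010110000. Divide by 10011 (XOR where the leading bit is 1):
  pos 0: 11010 XOR 10011 = 01001
  pos 1: 10011 XOR 10011 = 00000
  pos 6: 10000 XOR 10011 = 00011
Remainder (last 4 bits) = 0011. This is the CRC / FCS.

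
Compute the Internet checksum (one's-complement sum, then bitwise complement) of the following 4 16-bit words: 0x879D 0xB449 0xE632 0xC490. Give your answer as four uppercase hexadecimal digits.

1955

One's-complement addition (fold any carry out of bit 15 back into bit 0):
  0x879D + 0xB449 = 0x13BE6 → wrap carry → 0x3BE7
  0x3BE7 + 0xE632 = 0x12219 → wrap carry → 0x221A
  0x221A + 0xC490 = 0x0E6AA
One's-complement sum = 0xE6AA.
Checksum = ~0xE6AA & 0xFFFF = 0x1955.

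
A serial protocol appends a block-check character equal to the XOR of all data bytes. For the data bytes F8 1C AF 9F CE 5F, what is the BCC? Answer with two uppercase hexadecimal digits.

XOR the bytes together:
  start with 0xF8
  0xF8 ⊕ 0x1C = 0xE4
  0xE4 ⊕ 0xAF = 0x4B
  0x4B ⊕ 0x9F = 0xD4
  0xD4 ⊕ 0xCE = 0x1A
  0x1A ⊕ 0x5F = 0x45

45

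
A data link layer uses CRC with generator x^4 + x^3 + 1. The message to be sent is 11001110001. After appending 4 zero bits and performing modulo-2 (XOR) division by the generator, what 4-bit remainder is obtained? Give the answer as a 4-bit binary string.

Append 4 zeros: 110011100010000. Divide by 11001 (XOR where the leading bit is 1):
  pos 0: 11001 XOR 11001 = 00000
  pos 5: 11000 XOR 11001 = 00001
  pos 9: 11000 XOR 11001 = 00001
Remainder (last 4 bits) = 0010. This is the CRC / FCS.

0010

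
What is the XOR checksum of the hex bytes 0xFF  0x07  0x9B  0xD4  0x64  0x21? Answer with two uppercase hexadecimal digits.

F2

XOR the bytes together:
  start with 0xFF
  0xFF ⊕ 0x07 = 0xF8
  0xF8 ⊕ 0x9B = 0x63
  0x63 ⊕ 0xD4 = 0xB7
  0xB7 ⊕ 0x64 = 0xD3
  0xD3 ⊕ 0x21 = 0xF2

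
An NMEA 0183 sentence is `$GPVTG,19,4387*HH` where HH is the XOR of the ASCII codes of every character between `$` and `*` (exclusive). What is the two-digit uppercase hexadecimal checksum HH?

XOR the ASCII codes of the payload characters:
  'G' = 0x47 → acc = 0x47
  'P' = 0x50 → acc = 0x17
  'V' = 0x56 → acc = 0x41
  'T' = 0x54 → acc = 0x15
  'G' = 0x47 → acc = 0x52
  ',' = 0x2C → acc = 0x7E
  '1' = 0x31 → acc = 0x4F
  '9' = 0x39 → acc = 0x76
  ',' = 0x2C → acc = 0x5A
  '4' = 0x34 → acc = 0x6E
  '3' = 0x33 → acc = 0x5D
  '8' = 0x38 → acc = 0x65
  '7' = 0x37 → acc = 0x52
Checksum = 0x52.

52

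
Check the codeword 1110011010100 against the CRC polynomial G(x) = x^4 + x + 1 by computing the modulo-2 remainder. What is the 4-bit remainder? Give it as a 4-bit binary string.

0110

Modulo-2 division of 1110011010100 by 10011:
  pos 0: 11100 XOR 10011 = 01111
  pos 1: 11111 XOR 10011 = 01100
  pos 2: 11001 XOR 10011 = 01010
  pos 3: 10100 XOR 10011 = 00111
  pos 5: 11110 XOR 10011 = 01101
  pos 6: 11011 XOR 10011 = 01000
  pos 7: 10000 XOR 10011 = 00011
Remainder = 0110 (nonzero — an error is detected).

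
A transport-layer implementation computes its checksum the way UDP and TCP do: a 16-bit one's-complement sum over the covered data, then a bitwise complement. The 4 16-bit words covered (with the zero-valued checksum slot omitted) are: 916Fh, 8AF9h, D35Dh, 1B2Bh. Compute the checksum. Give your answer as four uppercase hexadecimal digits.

F50D

One's-complement addition (fold any carry out of bit 15 back into bit 0):
  0x916F + 0x8AF9 = 0x11C68 → wrap carry → 0x1C69
  0x1C69 + 0xD35D = 0x0EFC6
  0xEFC6 + 0x1B2B = 0x10AF1 → wrap carry → 0x0AF2
One's-complement sum = 0x0AF2.
Checksum = ~0x0AF2 & 0xFFFF = 0xF50D.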